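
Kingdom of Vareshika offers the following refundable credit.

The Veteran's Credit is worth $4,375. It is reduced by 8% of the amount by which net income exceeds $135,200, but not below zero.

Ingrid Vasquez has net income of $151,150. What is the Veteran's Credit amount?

Veteran's Credit: 8% of the $15,950 excess over $135,200 is $1,276; credit = $4,375 − $1,276 = $3,099.

$3,099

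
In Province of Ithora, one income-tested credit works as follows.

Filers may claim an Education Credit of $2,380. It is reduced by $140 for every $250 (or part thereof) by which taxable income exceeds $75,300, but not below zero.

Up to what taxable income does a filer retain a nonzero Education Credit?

$79,300

After 16 increments the reduction is 16 × $140 = $2,240, leaving $140; one more increment wipes it out. Increment 16 ends at excess 16 × $250 = $4,000, so the highest qualifying income is $75,300 + $4,000 = $79,300.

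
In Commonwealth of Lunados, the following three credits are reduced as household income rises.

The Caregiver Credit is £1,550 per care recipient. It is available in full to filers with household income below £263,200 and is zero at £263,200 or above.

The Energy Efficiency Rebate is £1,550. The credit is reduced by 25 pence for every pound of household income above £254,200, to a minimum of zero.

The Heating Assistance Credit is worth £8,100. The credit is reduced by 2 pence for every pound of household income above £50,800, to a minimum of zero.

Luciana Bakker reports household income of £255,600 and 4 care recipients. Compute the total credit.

£11,404

Caregiver Credit: base = 4 × £1,550 = £6,200. £255,600 is below the £263,200 cutoff, so the full £6,200 applies.
Energy Efficiency Rebate: 25% of the £1,400 excess over £254,200 is £350; credit = £1,550 − £350 = £1,200.
Heating Assistance Credit: 2% of the £204,800 excess over £50,800 is £4,096; credit = £8,100 − £4,096 = £4,004.
Total: £6,200 + £1,200 + £4,004 = £11,404.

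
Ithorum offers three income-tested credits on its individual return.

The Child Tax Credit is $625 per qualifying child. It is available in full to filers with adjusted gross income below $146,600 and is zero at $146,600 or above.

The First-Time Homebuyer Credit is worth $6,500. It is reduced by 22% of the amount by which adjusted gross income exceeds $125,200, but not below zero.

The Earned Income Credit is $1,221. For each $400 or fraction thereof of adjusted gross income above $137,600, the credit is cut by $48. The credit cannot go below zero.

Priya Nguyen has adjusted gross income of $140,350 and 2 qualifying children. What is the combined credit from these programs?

Child Tax Credit: base = 2 × $625 = $1,250. $140,350 is below the $146,600 cutoff, so the full $1,250 applies.
First-Time Homebuyer Credit: 22% of the $15,150 excess over $125,200 is $3,333; credit = $6,500 − $3,333 = $3,167.
Earned Income Credit: income exceeds $137,600 by $2,750, which is 7 full-or-partial $400 increments; reduction = 7 × $48 = $336, leaving $885.
Total: $1,250 + $3,167 + $885 = $5,302.

$5,302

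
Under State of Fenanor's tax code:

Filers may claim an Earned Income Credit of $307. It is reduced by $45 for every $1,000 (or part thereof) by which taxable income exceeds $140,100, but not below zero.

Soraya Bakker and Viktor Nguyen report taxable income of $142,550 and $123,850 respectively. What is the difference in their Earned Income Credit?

Soraya ($142,550): Earned Income Credit: income exceeds $140,100 by $2,450, which is 3 full-or-partial $1,000 increments; reduction = 3 × $45 = $135, leaving $172.
Viktor ($123,850): Earned Income Credit: $123,850 is at or below the $140,100 threshold, so the full $307 applies.
Difference: |$172 − $307| = $135.

$135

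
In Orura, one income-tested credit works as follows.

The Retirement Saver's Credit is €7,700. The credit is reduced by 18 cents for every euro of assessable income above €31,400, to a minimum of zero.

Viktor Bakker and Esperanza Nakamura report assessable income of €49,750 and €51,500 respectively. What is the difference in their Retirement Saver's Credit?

€315

Viktor (€49,750): Retirement Saver's Credit: 18% of the €18,350 excess over €31,400 is €3,303; credit = €7,700 − €3,303 = €4,397.
Esperanza (€51,500): Retirement Saver's Credit: 18% of the €20,100 excess over €31,400 is €3,618; credit = €7,700 − €3,618 = €4,082.
Difference: |€4,397 − €4,082| = €315.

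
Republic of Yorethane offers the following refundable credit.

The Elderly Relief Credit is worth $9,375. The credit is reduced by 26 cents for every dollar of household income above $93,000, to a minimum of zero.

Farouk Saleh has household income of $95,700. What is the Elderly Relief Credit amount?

$8,673

Elderly Relief Credit: 26% of the $2,700 excess over $93,000 is $702; credit = $9,375 − $702 = $8,673.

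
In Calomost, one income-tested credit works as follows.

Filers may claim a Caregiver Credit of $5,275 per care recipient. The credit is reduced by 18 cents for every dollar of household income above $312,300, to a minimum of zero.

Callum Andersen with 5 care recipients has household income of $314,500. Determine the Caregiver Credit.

$25,979

Caregiver Credit: base = 5 × $5,275 = $26,375. 18% of the $2,200 excess over $312,300 is $396; credit = $26,375 − $396 = $25,979.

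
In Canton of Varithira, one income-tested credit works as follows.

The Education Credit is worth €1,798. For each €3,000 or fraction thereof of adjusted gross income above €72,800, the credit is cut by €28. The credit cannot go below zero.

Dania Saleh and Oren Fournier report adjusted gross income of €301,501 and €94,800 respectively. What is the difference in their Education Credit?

€1,574

Dania (€301,501): Education Credit: income exceeds €72,800 by €228,701 → 77 increments × €28 = €2,156 ≥ base, so the credit is €0.
Oren (€94,800): Education Credit: income exceeds €72,800 by €22,000, which is 8 full-or-partial €3,000 increments; reduction = 8 × €28 = €224, leaving €1,574.
Difference: |€0 − €1,574| = €1,574.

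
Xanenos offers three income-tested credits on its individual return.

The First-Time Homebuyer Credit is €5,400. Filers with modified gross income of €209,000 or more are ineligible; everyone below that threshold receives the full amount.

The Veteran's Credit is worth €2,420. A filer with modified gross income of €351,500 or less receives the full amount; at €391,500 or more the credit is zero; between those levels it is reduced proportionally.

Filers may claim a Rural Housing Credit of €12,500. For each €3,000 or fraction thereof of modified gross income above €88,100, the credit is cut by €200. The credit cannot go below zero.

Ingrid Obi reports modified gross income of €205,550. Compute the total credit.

First-Time Homebuyer Credit: €205,550 is below the €209,000 cutoff, so the full €5,400 applies.
Veteran's Credit: €205,550 is at or below the €351,500 threshold, so the full €2,420 applies.
Rural Housing Credit: income exceeds €88,100 by €117,450, which is 40 full-or-partial €3,000 increments; reduction = 40 × €200 = €8,000, leaving €4,500.
Total: €5,400 + €2,420 + €4,500 = €12,320.

€12,320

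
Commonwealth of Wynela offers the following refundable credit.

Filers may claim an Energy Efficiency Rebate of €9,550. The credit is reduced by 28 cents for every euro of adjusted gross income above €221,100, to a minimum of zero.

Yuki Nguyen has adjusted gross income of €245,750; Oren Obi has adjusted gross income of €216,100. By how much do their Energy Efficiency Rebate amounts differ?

€6,902

Yuki (€245,750): Energy Efficiency Rebate: 28% of the €24,650 excess over €221,100 is €6,902; credit = €9,550 − €6,902 = €2,648.
Oren (€216,100): Energy Efficiency Rebate: €216,100 is at or below the €221,100 threshold, so the full €9,550 applies.
Difference: |€2,648 − €9,550| = €6,902.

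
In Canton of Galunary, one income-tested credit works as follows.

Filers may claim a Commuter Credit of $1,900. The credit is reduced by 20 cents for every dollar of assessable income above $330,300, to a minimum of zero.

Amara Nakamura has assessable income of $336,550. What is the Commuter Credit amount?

Commuter Credit: 20% of the $6,250 excess over $330,300 is $1,250; credit = $1,900 − $1,250 = $650.

$650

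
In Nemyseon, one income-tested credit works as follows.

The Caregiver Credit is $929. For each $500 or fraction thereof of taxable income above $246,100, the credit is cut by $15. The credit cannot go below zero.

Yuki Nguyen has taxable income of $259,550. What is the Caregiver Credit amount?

$524

Caregiver Credit: income exceeds $246,100 by $13,450, which is 27 full-or-partial $500 increments; reduction = 27 × $15 = $405, leaving $524.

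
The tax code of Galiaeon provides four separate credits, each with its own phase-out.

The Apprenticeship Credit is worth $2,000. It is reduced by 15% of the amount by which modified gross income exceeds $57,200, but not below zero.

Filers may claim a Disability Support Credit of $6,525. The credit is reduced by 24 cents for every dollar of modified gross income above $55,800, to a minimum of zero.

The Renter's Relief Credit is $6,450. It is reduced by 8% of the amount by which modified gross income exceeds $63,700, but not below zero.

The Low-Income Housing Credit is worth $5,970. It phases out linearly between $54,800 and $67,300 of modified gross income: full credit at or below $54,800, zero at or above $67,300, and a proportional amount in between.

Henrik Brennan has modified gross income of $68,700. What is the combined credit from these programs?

$9,754

Apprenticeship Credit: 15% of the $11,500 excess over $57,200 is $1,725; credit = $2,000 − $1,725 = $275.
Disability Support Credit: 24% of the $12,900 excess over $55,800 is $3,096; credit = $6,525 − $3,096 = $3,429.
Renter's Relief Credit: 8% of the $5,000 excess over $63,700 is $400; credit = $6,450 − $400 = $6,050.
Low-Income Housing Credit: $68,700 is at or above $67,300, so the credit is $0.
Total: $275 + $3,429 + $6,050 + $0 = $9,754.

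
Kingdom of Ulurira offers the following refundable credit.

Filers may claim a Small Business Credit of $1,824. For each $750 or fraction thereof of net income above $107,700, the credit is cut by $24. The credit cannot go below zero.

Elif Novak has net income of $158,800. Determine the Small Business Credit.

Small Business Credit: income exceeds $107,700 by $51,100, which is 69 full-or-partial $750 increments; reduction = 69 × $24 = $1,656, leaving $168.

$168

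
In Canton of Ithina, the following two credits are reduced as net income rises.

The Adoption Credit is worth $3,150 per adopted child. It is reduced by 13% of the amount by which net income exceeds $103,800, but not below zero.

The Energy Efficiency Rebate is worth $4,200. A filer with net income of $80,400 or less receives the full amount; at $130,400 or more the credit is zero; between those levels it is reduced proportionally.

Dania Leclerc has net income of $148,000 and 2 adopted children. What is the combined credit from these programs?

$554

Adoption Credit: base = 2 × $3,150 = $6,300. 13% of the $44,200 excess over $103,800 is $5,746; credit = $6,300 − $5,746 = $554.
Energy Efficiency Rebate: $148,000 is at or above $130,400, so the credit is $0.
Total: $554 + $0 = $554.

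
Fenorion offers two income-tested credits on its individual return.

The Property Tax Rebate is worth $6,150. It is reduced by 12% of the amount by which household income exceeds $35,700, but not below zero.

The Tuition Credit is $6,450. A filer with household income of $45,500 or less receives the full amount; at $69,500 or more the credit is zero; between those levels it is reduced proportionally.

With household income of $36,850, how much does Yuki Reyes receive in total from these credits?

Property Tax Rebate: 12% of the $1,150 excess over $35,700 is $138; credit = $6,150 − $138 = $6,012.
Tuition Credit: $36,850 is at or below the $45,500 threshold, so the full $6,450 applies.
Total: $6,012 + $6,450 = $12,462.

$12,462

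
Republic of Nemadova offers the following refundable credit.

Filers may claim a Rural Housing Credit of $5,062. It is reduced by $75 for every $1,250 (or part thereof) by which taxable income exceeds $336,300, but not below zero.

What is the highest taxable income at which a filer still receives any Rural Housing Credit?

$420,050

After 67 increments the reduction is 67 × $75 = $5,025, leaving $37; one more increment wipes it out. Increment 67 ends at excess 67 × $1,250 = $83,750, so the highest qualifying income is $336,300 + $83,750 = $420,050.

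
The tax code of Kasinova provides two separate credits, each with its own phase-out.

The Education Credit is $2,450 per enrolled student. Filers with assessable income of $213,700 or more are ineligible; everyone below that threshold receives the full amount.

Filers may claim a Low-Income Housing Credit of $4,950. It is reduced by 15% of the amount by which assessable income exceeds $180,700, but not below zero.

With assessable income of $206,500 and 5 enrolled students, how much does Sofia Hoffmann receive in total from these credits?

$13,330

Education Credit: base = 5 × $2,450 = $12,250. $206,500 is below the $213,700 cutoff, so the full $12,250 applies.
Low-Income Housing Credit: 15% of the $25,800 excess over $180,700 is $3,870; credit = $4,950 − $3,870 = $1,080.
Total: $12,250 + $1,080 = $13,330.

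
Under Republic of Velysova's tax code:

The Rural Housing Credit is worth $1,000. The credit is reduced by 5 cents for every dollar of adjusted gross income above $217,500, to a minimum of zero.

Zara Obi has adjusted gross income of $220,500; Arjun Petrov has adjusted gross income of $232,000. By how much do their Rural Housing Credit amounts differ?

Zara ($220,500): Rural Housing Credit: 5% of the $3,000 excess over $217,500 is $150; credit = $1,000 − $150 = $850.
Arjun ($232,000): Rural Housing Credit: 5% of the $14,500 excess over $217,500 is $725; credit = $1,000 − $725 = $275.
Difference: |$850 − $275| = $575.

$575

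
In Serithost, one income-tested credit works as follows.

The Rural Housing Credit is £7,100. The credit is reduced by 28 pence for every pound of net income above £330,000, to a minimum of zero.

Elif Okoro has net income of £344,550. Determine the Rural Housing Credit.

Rural Housing Credit: 28% of the £14,550 excess over £330,000 is £4,074; credit = £7,100 − £4,074 = £3,026.

£3,026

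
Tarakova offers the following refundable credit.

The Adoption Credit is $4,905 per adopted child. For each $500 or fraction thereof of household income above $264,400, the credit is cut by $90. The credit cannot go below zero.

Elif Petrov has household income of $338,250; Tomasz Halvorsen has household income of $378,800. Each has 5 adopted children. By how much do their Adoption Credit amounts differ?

$7,290

Elif ($338,250): Adoption Credit: base = 5 × $4,905 = $24,525. income exceeds $264,400 by $73,850, which is 148 full-or-partial $500 increments; reduction = 148 × $90 = $13,320, leaving $11,205.
Tomasz ($378,800): Adoption Credit: base = 5 × $4,905 = $24,525. income exceeds $264,400 by $114,400, which is 229 full-or-partial $500 increments; reduction = 229 × $90 = $20,610, leaving $3,915.
Difference: |$11,205 − $3,915| = $7,290.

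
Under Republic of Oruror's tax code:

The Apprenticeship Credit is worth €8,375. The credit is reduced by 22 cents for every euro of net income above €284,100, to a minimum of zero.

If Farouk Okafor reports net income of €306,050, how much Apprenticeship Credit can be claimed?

€3,546

Apprenticeship Credit: 22% of the €21,950 excess over €284,100 is €4,829; credit = €8,375 − €4,829 = €3,546.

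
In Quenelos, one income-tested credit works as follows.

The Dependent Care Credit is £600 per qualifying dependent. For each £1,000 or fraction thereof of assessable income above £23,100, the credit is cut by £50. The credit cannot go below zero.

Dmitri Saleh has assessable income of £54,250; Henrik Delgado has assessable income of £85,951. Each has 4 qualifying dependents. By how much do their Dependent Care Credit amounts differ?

£800

Dmitri (£54,250): Dependent Care Credit: base = 4 × £600 = £2,400. income exceeds £23,100 by £31,150, which is 32 full-or-partial £1,000 increments; reduction = 32 × £50 = £1,600, leaving £800.
Henrik (£85,951): Dependent Care Credit: base = 4 × £600 = £2,400. income exceeds £23,100 by £62,851 → 63 increments × £50 = £3,150 ≥ base, so the credit is £0.
Difference: |£800 − £0| = £800.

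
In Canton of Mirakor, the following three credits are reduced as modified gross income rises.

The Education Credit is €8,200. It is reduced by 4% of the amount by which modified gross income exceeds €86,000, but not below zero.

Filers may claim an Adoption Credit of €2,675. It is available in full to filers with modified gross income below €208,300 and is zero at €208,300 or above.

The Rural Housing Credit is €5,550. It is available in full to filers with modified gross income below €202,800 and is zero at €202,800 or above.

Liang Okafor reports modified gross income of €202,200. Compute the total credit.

€11,777

Education Credit: 4% of the €116,200 excess over €86,000 is €4,648; credit = €8,200 − €4,648 = €3,552.
Adoption Credit: €202,200 is below the €208,300 cutoff, so the full €2,675 applies.
Rural Housing Credit: €202,200 is below the €202,800 cutoff, so the full €5,550 applies.
Total: €3,552 + €2,675 + €5,550 = €11,777.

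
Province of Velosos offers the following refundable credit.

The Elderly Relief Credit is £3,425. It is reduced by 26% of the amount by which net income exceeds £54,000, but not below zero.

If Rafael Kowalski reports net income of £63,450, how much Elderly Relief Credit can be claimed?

£968

Elderly Relief Credit: 26% of the £9,450 excess over £54,000 is £2,457; credit = £3,425 − £2,457 = £968.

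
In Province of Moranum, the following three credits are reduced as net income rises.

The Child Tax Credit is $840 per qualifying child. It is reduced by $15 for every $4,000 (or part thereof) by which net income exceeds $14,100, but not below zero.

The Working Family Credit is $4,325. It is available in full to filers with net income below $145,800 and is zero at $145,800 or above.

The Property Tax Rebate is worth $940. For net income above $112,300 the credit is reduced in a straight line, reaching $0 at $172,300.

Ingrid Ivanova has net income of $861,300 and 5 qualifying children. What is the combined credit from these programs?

$1,020

Child Tax Credit: base = 5 × $840 = $4,200. income exceeds $14,100 by $847,200, which is 212 full-or-partial $4,000 increments; reduction = 212 × $15 = $3,180, leaving $1,020.
Working Family Credit: $861,300 meets or exceeds the $145,800 cutoff, so the credit is $0.
Property Tax Rebate: $861,300 is at or above $172,300, so the credit is $0.
Total: $1,020 + $0 + $0 = $1,020.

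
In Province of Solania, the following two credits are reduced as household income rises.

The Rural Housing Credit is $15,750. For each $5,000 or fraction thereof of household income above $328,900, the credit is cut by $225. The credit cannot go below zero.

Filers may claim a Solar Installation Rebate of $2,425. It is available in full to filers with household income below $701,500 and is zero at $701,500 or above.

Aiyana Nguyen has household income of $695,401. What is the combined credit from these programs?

$2,425

Rural Housing Credit: income exceeds $328,900 by $366,501 → 74 increments × $225 = $16,650 ≥ base, so the credit is $0.
Solar Installation Rebate: $695,401 is below the $701,500 cutoff, so the full $2,425 applies.
Total: $0 + $2,425 = $2,425.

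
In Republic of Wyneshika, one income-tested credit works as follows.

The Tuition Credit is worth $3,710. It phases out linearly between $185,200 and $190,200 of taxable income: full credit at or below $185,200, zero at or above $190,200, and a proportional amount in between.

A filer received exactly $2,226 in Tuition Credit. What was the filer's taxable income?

$187,200

$2,226 is 2,226/3,710 of the full $3,710, so 1,484/3,710 of the $5,000 range has been used: income = $185,200 + $5,000 × 1,484/3,710 = $187,200.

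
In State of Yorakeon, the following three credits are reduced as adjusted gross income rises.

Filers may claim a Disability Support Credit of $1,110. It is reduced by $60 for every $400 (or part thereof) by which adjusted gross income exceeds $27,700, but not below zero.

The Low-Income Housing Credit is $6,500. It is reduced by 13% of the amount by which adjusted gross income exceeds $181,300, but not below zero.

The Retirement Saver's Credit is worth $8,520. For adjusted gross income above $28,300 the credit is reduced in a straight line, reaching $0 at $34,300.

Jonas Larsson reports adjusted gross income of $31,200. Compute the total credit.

$11,472

Disability Support Credit: income exceeds $27,700 by $3,500, which is 9 full-or-partial $400 increments; reduction = 9 × $60 = $540, leaving $570.
Low-Income Housing Credit: $31,200 is at or below the $181,300 threshold, so the full $6,500 applies.
Retirement Saver's Credit: $31,200 is $2,900 into a $6,000 phase-out range, leaving 3,100/6,000 of the credit: $8,520 × 3,100/6,000 = $4,402.
Total: $570 + $6,500 + $4,402 = $11,472.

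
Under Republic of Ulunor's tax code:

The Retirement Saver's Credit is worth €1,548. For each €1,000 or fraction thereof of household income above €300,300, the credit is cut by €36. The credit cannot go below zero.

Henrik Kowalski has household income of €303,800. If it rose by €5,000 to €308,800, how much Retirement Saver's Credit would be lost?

At €303,800 — income exceeds €300,300 by €3,500, which is 4 full-or-partial €1,000 increments; reduction = 4 × €36 = €144, leaving €1,404.
At €308,800 — income exceeds €300,300 by €8,500, which is 9 full-or-partial €1,000 increments; reduction = 9 × €36 = €324, leaving €1,224.
Lost: €1,404 − €1,224 = €180.

€180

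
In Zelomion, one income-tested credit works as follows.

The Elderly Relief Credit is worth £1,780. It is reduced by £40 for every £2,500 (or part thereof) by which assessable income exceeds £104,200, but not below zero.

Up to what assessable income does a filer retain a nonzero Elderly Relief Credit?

After 44 increments the reduction is 44 × £40 = £1,760, leaving £20; one more increment wipes it out. Increment 44 ends at excess 44 × £2,500 = £110,000, so the highest qualifying income is £104,200 + £110,000 = £214,200.

£214,200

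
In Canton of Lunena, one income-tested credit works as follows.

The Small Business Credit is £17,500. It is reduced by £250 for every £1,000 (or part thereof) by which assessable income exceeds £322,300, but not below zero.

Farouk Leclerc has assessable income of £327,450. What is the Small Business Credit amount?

£16,000

Small Business Credit: income exceeds £322,300 by £5,150, which is 6 full-or-partial £1,000 increments; reduction = 6 × £250 = £1,500, leaving £16,000.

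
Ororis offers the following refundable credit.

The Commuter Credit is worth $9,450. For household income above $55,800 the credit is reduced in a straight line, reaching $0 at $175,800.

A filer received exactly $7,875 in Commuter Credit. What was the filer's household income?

$7,875 is 7,875/9,450 of the full $9,450, so 1,575/9,450 of the $120,000 range has been used: income = $55,800 + $120,000 × 1,575/9,450 = $75,800.

$75,800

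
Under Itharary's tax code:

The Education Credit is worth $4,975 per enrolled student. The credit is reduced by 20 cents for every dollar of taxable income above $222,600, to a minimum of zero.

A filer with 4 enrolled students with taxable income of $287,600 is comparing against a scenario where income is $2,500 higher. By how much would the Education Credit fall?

At $287,600 — base = 4 × $4,975 = $19,900. 20% of the $65,000 excess over $222,600 is $13,000; credit = $19,900 − $13,000 = $6,900.
At $290,100 — base = 4 × $4,975 = $19,900. 20% of the $67,500 excess over $222,600 is $13,500; credit = $19,900 − $13,500 = $6,400.
Lost: $6,900 − $6,400 = $500.

$500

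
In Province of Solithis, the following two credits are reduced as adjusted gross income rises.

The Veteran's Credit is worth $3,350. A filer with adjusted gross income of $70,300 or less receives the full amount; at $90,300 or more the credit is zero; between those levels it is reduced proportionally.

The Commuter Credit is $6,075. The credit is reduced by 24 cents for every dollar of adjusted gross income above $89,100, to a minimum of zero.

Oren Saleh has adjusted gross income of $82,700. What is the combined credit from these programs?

Veteran's Credit: $82,700 is $12,400 into a $20,000 phase-out range, leaving 7,600/20,000 of the credit: $3,350 × 7,600/20,000 = $1,273.
Commuter Credit: $82,700 is at or below the $89,100 threshold, so the full $6,075 applies.
Total: $1,273 + $6,075 = $7,348.

$7,348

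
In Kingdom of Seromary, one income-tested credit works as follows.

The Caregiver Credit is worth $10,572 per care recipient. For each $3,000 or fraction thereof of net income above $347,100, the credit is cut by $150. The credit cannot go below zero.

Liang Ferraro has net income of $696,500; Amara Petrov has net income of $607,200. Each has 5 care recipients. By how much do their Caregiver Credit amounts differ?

Liang ($696,500): Caregiver Credit: base = 5 × $10,572 = $52,860. income exceeds $347,100 by $349,400, which is 117 full-or-partial $3,000 increments; reduction = 117 × $150 = $17,550, leaving $35,310.
Amara ($607,200): Caregiver Credit: base = 5 × $10,572 = $52,860. income exceeds $347,100 by $260,100, which is 87 full-or-partial $3,000 increments; reduction = 87 × $150 = $13,050, leaving $39,810.
Difference: |$35,310 − $39,810| = $4,500.

$4,500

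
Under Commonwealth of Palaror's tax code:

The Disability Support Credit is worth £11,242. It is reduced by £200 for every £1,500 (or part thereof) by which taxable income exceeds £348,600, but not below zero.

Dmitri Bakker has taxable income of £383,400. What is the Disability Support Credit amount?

Disability Support Credit: income exceeds £348,600 by £34,800, which is 24 full-or-partial £1,500 increments; reduction = 24 × £200 = £4,800, leaving £6,442.

£6,442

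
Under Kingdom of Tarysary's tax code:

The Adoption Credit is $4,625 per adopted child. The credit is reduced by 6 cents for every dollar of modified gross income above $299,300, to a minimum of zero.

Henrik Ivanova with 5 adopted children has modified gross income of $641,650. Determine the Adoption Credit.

$2,584

Adoption Credit: base = 5 × $4,625 = $23,125. 6% of the $342,350 excess over $299,300 is $20,541; credit = $23,125 − $20,541 = $2,584.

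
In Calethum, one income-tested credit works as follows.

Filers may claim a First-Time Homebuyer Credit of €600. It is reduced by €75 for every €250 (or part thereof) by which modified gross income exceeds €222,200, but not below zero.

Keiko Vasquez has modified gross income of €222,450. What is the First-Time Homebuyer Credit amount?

€525

First-Time Homebuyer Credit: income exceeds €222,200 by €250, which is 1 full-or-partial €250 increment; reduction = 1 × €75 = €75, leaving €525.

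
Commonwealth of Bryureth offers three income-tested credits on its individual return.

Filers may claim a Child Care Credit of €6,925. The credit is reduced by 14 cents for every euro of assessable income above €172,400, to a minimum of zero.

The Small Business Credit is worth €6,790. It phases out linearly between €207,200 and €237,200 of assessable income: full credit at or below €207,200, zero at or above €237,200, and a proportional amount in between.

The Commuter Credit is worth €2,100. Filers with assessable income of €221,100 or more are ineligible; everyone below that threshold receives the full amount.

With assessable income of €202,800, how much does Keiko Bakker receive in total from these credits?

Child Care Credit: 14% of the €30,400 excess over €172,400 is €4,256; credit = €6,925 − €4,256 = €2,669.
Small Business Credit: €202,800 is at or below the €207,200 threshold, so the full €6,790 applies.
Commuter Credit: €202,800 is below the €221,100 cutoff, so the full €2,100 applies.
Total: €2,669 + €6,790 + €2,100 = €11,559.

€11,559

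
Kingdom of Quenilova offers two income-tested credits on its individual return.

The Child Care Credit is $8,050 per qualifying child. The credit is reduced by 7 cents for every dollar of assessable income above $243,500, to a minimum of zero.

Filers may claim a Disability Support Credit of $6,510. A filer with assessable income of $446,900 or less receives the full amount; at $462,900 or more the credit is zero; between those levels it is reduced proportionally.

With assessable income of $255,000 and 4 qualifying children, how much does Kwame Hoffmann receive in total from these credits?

$37,905

Child Care Credit: base = 4 × $8,050 = $32,200. 7% of the $11,500 excess over $243,500 is $805; credit = $32,200 − $805 = $31,395.
Disability Support Credit: $255,000 is at or below the $446,900 threshold, so the full $6,510 applies.
Total: $31,395 + $6,510 = $37,905.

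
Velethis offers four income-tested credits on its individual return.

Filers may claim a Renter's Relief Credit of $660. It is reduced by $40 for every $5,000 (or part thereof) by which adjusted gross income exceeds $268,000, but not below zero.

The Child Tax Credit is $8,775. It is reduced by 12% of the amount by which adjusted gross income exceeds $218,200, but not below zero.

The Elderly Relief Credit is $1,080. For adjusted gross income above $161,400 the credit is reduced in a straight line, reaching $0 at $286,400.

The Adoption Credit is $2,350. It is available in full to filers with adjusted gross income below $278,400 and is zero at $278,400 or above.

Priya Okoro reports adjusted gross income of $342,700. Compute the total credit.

Renter's Relief Credit: income exceeds $268,000 by $74,700, which is 15 full-or-partial $5,000 increments; reduction = 15 × $40 = $600, leaving $60.
Child Tax Credit: 12% of the $124,500 excess over $218,200 is $14,940 ≥ base, so the credit is $0.
Elderly Relief Credit: $342,700 is at or above $286,400, so the credit is $0.
Adoption Credit: $342,700 meets or exceeds the $278,400 cutoff, so the credit is $0.
Total: $60 + $0 + $0 + $0 = $60.

$60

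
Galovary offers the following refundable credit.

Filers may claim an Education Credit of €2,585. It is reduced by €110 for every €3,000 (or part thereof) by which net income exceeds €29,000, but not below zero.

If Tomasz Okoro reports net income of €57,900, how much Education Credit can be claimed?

€1,485

Education Credit: income exceeds €29,000 by €28,900, which is 10 full-or-partial €3,000 increments; reduction = 10 × €110 = €1,100, leaving €1,485.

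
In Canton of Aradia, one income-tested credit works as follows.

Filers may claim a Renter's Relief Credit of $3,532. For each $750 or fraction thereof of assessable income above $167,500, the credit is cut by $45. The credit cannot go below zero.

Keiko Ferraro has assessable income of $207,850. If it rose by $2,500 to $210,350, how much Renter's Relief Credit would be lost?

At $207,850 — income exceeds $167,500 by $40,350, which is 54 full-or-partial $750 increments; reduction = 54 × $45 = $2,430, leaving $1,102.
At $210,350 — income exceeds $167,500 by $42,850, which is 58 full-or-partial $750 increments; reduction = 58 × $45 = $2,610, leaving $922.
Lost: $1,102 − $922 = $180.

$180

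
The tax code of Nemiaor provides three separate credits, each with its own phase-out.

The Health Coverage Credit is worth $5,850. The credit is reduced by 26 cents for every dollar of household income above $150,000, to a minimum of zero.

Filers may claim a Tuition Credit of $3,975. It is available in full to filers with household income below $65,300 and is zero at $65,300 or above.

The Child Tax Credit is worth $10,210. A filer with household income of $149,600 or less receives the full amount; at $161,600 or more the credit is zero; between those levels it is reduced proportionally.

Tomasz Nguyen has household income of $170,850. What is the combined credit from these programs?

Health Coverage Credit: 26% of the $20,850 excess over $150,000 is $5,421; credit = $5,850 − $5,421 = $429.
Tuition Credit: $170,850 meets or exceeds the $65,300 cutoff, so the credit is $0.
Child Tax Credit: $170,850 is at or above $161,600, so the credit is $0.
Total: $429 + $0 + $0 = $429.

$429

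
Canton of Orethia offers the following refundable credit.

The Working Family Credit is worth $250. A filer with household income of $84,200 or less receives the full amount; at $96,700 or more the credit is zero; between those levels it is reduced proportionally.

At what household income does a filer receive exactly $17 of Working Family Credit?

$17 is 17/250 of the full $250, so 233/250 of the $12,500 range has been used: income = $84,200 + $12,500 × 233/250 = $95,850.

$95,850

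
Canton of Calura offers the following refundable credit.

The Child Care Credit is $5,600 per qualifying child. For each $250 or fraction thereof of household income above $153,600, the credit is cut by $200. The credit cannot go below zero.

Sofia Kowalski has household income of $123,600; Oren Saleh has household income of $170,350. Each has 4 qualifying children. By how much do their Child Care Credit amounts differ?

Sofia ($123,600): Child Care Credit: base = 4 × $5,600 = $22,400. $123,600 is at or below the $153,600 threshold, so the full $22,400 applies.
Oren ($170,350): Child Care Credit: base = 4 × $5,600 = $22,400. income exceeds $153,600 by $16,750, which is 67 full-or-partial $250 increments; reduction = 67 × $200 = $13,400, leaving $9,000.
Difference: |$22,400 − $9,000| = $13,400.

$13,400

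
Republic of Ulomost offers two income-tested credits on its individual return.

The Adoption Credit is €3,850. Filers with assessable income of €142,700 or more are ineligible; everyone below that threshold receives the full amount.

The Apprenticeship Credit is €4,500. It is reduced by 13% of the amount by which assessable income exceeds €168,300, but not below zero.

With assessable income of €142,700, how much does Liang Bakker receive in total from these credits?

€4,500

Adoption Credit: €142,700 meets or exceeds the €142,700 cutoff, so the credit is €0.
Apprenticeship Credit: €142,700 is at or below the €168,300 threshold, so the full €4,500 applies.
Total: €0 + €4,500 = €4,500.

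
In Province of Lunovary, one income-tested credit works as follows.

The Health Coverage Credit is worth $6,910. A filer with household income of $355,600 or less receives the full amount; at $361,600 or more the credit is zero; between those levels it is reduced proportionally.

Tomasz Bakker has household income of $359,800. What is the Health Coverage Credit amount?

$2,073

Health Coverage Credit: $359,800 is $4,200 into a $6,000 phase-out range, leaving 1,800/6,000 of the credit: $6,910 × 1,800/6,000 = $2,073.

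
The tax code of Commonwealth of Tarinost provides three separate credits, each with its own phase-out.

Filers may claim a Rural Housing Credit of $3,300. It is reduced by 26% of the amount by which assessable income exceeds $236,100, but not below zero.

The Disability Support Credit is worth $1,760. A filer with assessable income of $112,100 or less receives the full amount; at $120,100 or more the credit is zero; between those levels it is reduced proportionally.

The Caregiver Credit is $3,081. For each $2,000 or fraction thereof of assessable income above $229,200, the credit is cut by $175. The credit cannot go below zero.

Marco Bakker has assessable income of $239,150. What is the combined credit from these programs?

Rural Housing Credit: 26% of the $3,050 excess over $236,100 is $793; credit = $3,300 − $793 = $2,507.
Disability Support Credit: $239,150 is at or above $120,100, so the credit is $0.
Caregiver Credit: income exceeds $229,200 by $9,950, which is 5 full-or-partial $2,000 increments; reduction = 5 × $175 = $875, leaving $2,206.
Total: $2,507 + $0 + $2,206 = $4,713.

$4,713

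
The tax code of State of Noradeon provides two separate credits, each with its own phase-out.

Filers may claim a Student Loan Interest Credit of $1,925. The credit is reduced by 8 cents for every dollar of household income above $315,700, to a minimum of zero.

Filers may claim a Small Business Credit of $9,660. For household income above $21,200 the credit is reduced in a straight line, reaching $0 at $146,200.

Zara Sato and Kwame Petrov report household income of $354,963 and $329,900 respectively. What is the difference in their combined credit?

Zara ($354,963): Student Loan Interest Credit: 8% of the $39,263 excess over $315,700 is $3,141.04 ≥ base, so the credit is $0. Small Business Credit: $354,963 is at or above $146,200, so the credit is $0. total $0 + $0 = $0
Kwame ($329,900): Student Loan Interest Credit: 8% of the $14,200 excess over $315,700 is $1,136; credit = $1,925 − $1,136 = $789. Small Business Credit: $329,900 is at or above $146,200, so the credit is $0. total $789 + $0 = $789
Difference: |$0 − $789| = $789.

$789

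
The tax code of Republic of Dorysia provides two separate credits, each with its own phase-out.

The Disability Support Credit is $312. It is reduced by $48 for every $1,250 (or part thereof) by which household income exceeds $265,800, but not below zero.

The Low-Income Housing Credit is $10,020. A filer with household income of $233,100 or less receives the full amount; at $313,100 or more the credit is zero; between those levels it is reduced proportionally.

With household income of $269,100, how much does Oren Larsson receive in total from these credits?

$5,679

Disability Support Credit: income exceeds $265,800 by $3,300, which is 3 full-or-partial $1,250 increments; reduction = 3 × $48 = $144, leaving $168.
Low-Income Housing Credit: $269,100 is $36,000 into a $80,000 phase-out range, leaving 44,000/80,000 of the credit: $10,020 × 44,000/80,000 = $5,511.
Total: $168 + $5,511 = $5,679.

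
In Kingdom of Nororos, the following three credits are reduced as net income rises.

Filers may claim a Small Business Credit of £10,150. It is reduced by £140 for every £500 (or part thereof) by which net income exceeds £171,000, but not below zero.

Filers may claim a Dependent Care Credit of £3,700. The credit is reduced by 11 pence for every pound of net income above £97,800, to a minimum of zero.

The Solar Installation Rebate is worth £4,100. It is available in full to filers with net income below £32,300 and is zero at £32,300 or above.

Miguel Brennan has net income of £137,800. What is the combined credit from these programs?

£10,150

Small Business Credit: £137,800 is at or below the £171,000 threshold, so the full £10,150 applies.
Dependent Care Credit: 11% of the £40,000 excess over £97,800 is £4,400 ≥ base, so the credit is £0.
Solar Installation Rebate: £137,800 meets or exceeds the £32,300 cutoff, so the credit is £0.
Total: £10,150 + £0 + £0 = £10,150.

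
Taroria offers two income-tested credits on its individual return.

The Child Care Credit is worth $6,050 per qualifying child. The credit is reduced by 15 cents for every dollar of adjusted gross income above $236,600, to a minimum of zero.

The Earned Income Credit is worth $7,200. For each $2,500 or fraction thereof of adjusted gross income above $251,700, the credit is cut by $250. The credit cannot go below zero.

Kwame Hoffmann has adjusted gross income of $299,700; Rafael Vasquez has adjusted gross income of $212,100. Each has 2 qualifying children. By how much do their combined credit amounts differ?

Kwame ($299,700): Child Care Credit: base = 2 × $6,050 = $12,100. 15% of the $63,100 excess over $236,600 is $9,465; credit = $12,100 − $9,465 = $2,635. Earned Income Credit: income exceeds $251,700 by $48,000, which is 20 full-or-partial $2,500 increments; reduction = 20 × $250 = $5,000, leaving $2,200. total $2,635 + $2,200 = $4,835
Rafael ($212,100): Child Care Credit: base = 2 × $6,050 = $12,100. $212,100 is at or below the $236,600 threshold, so the full $12,100 applies. Earned Income Credit: $212,100 is at or below the $251,700 threshold, so the full $7,200 applies. total $12,100 + $7,200 = $19,300
Difference: |$4,835 − $19,300| = $14,465.

$14,465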